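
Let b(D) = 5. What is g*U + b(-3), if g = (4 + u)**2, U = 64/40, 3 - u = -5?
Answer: 1177/5 ≈ 235.40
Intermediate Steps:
u = 8 (u = 3 - 1*(-5) = 3 + 5 = 8)
U = 8/5 (U = 64*(1/40) = 8/5 ≈ 1.6000)
g = 144 (g = (4 + 8)**2 = 12**2 = 144)
g*U + b(-3) = 144*(8/5) + 5 = 1152/5 + 5 = 1177/5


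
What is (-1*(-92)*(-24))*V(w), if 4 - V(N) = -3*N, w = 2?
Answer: -22080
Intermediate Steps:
V(N) = 4 + 3*N (V(N) = 4 - (-3)*N = 4 + 3*N)
(-1*(-92)*(-24))*V(w) = (-1*(-92)*(-24))*(4 + 3*2) = (92*(-24))*(4 + 6) = -2208*10 = -22080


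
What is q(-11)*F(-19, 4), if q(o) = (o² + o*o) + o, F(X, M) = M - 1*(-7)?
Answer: 2541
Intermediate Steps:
F(X, M) = 7 + M (F(X, M) = M + 7 = 7 + M)
q(o) = o + 2*o² (q(o) = (o² + o²) + o = 2*o² + o = o + 2*o²)
q(-11)*F(-19, 4) = (-11*(1 + 2*(-11)))*(7 + 4) = -11*(1 - 22)*11 = -11*(-21)*11 = 231*11 = 2541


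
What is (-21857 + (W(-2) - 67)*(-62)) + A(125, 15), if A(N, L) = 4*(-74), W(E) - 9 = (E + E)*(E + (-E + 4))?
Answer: -17565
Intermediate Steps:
W(E) = 9 + 8*E (W(E) = 9 + (E + E)*(E + (-E + 4)) = 9 + (2*E)*(E + (4 - E)) = 9 + (2*E)*4 = 9 + 8*E)
A(N, L) = -296
(-21857 + (W(-2) - 67)*(-62)) + A(125, 15) = (-21857 + ((9 + 8*(-2)) - 67)*(-62)) - 296 = (-21857 + ((9 - 16) - 67)*(-62)) - 296 = (-21857 + (-7 - 67)*(-62)) - 296 = (-21857 - 74*(-62)) - 296 = (-21857 + 4588) - 296 = -17269 - 296 = -17565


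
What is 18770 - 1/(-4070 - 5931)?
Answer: 187718771/10001 ≈ 18770.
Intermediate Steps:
18770 - 1/(-4070 - 5931) = 18770 - 1/(-10001) = 18770 - 1*(-1/10001) = 18770 + 1/10001 = 187718771/10001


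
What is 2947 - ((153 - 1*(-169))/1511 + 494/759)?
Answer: 3378773171/1146849 ≈ 2946.1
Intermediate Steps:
2947 - ((153 - 1*(-169))/1511 + 494/759) = 2947 - ((153 + 169)*(1/1511) + 494*(1/759)) = 2947 - (322*(1/1511) + 494/759) = 2947 - (322/1511 + 494/759) = 2947 - 1*990832/1146849 = 2947 - 990832/1146849 = 3378773171/1146849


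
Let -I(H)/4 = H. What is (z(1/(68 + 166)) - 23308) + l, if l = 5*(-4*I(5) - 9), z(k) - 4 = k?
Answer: -5370065/234 ≈ -22949.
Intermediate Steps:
I(H) = -4*H
z(k) = 4 + k
l = 355 (l = 5*(-(-16)*5 - 9) = 5*(-4*(-20) - 9) = 5*(80 - 9) = 5*71 = 355)
(z(1/(68 + 166)) - 23308) + l = ((4 + 1/(68 + 166)) - 23308) + 355 = ((4 + 1/234) - 23308) + 355 = (937/234 - 23308) + 355 = -5453135/234 + 355 = -5370065/234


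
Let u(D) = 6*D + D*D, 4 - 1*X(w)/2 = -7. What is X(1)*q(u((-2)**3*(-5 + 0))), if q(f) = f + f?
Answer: 80960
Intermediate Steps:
X(w) = 22 (X(w) = 8 - 2*(-7) = 8 + 14 = 22)
u(D) = D**2 + 6*D (u(D) = 6*D + D**2 = D**2 + 6*D)
q(f) = 2*f
X(1)*q(u((-2)**3*(-5 + 0))) = 22*(2*(((-2)**3*(-5 + 0))*(6 + (-2)**3*(-5 + 0)))) = 22*(2*((-8*(-5))*(6 - 8*(-5)))) = 22*(2*(40*(6 + 40))) = 22*(2*(40*46)) = 22*(2*1840) = 22*3680 = 80960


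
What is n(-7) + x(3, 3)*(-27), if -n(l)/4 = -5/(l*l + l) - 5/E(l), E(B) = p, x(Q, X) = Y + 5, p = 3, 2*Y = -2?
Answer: -706/7 ≈ -100.86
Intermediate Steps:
Y = -1 (Y = (½)*(-2) = -1)
x(Q, X) = 4 (x(Q, X) = -1 + 5 = 4)
E(B) = 3
n(l) = 20/3 + 20/(l + l²) (n(l) = -4*(-5/(l*l + l) - 5/3) = -4*(-5/(l² + l) - 5*⅓) = -4*(-5/(l + l²) - 5/3) = -4*(-5/3 - 5/(l + l²)) = 20/3 + 20/(l + l²))
n(-7) + x(3, 3)*(-27) = (20/3)*(3 - 7 + (-7)²)/(-7*(1 - 7)) + 4*(-27) = (20/3)*(-⅐)*(3 - 7 + 49)/(-6) - 108 = (20/3)*(-⅐)*(-⅙)*45 - 108 = 50/7 - 108 = -706/7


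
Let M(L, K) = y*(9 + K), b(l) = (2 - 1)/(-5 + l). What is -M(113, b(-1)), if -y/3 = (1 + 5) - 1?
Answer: 265/2 ≈ 132.50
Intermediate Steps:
b(l) = 1/(-5 + l)
y = -15 (y = -3*((1 + 5) - 1) = -3*(6 - 1) = -3*5 = -15)
M(L, K) = -135 - 15*K (M(L, K) = -15*(9 + K) = -135 - 15*K)
-M(113, b(-1)) = -(-135 - 15/(-5 - 1)) = -(-135 - 15/(-6)) = -(-135 - 15*(-⅙)) = -(-135 + 5/2) = -1*(-265/2) = 265/2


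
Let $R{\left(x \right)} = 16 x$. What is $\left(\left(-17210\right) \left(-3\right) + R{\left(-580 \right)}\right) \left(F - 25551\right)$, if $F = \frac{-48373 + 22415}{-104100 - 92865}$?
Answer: $- \frac{42626348631790}{39393} \approx -1.0821 \cdot 10^{9}$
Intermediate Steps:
$F = \frac{25958}{196965}$ ($F = - \frac{25958}{-196965} = \left(-25958\right) \left(- \frac{1}{196965}\right) = \frac{25958}{196965} \approx 0.13179$)
$\left(\left(-17210\right) \left(-3\right) + R{\left(-580 \right)}\right) \left(F - 25551\right) = \left(\left(-17210\right) \left(-3\right) + 16 \left(-580\right)\right) \left(\frac{25958}{196965} - 25551\right) = \left(51630 - 9280\right) \left(- \frac{5032626757}{196965}\right) = 42350 \left(- \frac{5032626757}{196965}\right) = - \frac{42626348631790}{39393}$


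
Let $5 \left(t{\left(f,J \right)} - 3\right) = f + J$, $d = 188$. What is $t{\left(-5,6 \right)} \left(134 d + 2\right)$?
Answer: $\frac{403104}{5} \approx 80621.0$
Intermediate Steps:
$t{\left(f,J \right)} = 3 + \frac{J}{5} + \frac{f}{5}$ ($t{\left(f,J \right)} = 3 + \frac{f + J}{5} = 3 + \frac{J + f}{5} = 3 + \left(\frac{J}{5} + \frac{f}{5}\right) = 3 + \frac{J}{5} + \frac{f}{5}$)
$t{\left(-5,6 \right)} \left(134 d + 2\right) = \left(3 + \frac{1}{5} \cdot 6 + \frac{1}{5} \left(-5\right)\right) \left(134 \cdot 188 + 2\right) = \left(3 + \frac{6}{5} - 1\right) \left(25192 + 2\right) = \frac{16}{5} \cdot 25194 = \frac{403104}{5}$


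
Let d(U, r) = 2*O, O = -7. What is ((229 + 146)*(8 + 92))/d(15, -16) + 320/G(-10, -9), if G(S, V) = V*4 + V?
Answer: -169198/63 ≈ -2685.7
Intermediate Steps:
G(S, V) = 5*V (G(S, V) = 4*V + V = 5*V)
d(U, r) = -14 (d(U, r) = 2*(-7) = -14)
((229 + 146)*(8 + 92))/d(15, -16) + 320/G(-10, -9) = ((229 + 146)*(8 + 92))/(-14) + 320/((5*(-9))) = (375*100)*(-1/14) + 320/(-45) = 37500*(-1/14) + 320*(-1/45) = -18750/7 - 64/9 = -169198/63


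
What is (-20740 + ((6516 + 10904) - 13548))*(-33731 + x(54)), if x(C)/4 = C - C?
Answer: 568974508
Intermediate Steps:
x(C) = 0 (x(C) = 4*(C - C) = 4*0 = 0)
(-20740 + ((6516 + 10904) - 13548))*(-33731 + x(54)) = (-20740 + ((6516 + 10904) - 13548))*(-33731 + 0) = (-20740 + (17420 - 13548))*(-33731) = (-20740 + 3872)*(-33731) = -16868*(-33731) = 568974508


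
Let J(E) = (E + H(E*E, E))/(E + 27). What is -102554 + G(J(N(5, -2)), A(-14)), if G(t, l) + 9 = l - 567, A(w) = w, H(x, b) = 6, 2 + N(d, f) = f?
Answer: -103144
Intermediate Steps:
N(d, f) = -2 + f
J(E) = (6 + E)/(27 + E) (J(E) = (E + 6)/(E + 27) = (6 + E)/(27 + E))
G(t, l) = -576 + l (G(t, l) = -9 + (l - 567) = -9 + (-567 + l) = -576 + l)
-102554 + G(J(N(5, -2)), A(-14)) = -102554 + (-576 - 14) = -102554 - 590 = -103144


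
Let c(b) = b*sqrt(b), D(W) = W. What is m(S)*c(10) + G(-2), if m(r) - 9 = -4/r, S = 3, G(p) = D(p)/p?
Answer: 1 + 230*sqrt(10)/3 ≈ 243.44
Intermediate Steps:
G(p) = 1 (G(p) = p/p = 1)
c(b) = b**(3/2)
m(r) = 9 - 4/r
m(S)*c(10) + G(-2) = (9 - 4/3)*10**(3/2) + 1 = (9 - 4*1/3)*(10*sqrt(10)) + 1 = (9 - 4/3)*(10*sqrt(10)) + 1 = 23*(10*sqrt(10))/3 + 1 = 230*sqrt(10)/3 + 1 = 1 + 230*sqrt(10)/3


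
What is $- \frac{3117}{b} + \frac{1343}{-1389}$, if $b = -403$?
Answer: $\frac{3788284}{559767} \approx 6.7676$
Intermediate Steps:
$- \frac{3117}{b} + \frac{1343}{-1389} = - \frac{3117}{-403} + \frac{1343}{-1389} = \left(-3117\right) \left(- \frac{1}{403}\right) + 1343 \left(- \frac{1}{1389}\right) = \frac{3117}{403} - \frac{1343}{1389} = \frac{3788284}{559767}$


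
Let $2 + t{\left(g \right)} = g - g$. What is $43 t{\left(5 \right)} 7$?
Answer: $-602$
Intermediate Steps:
$t{\left(g \right)} = -2$ ($t{\left(g \right)} = -2 + \left(g - g\right) = -2 + 0 = -2$)
$43 t{\left(5 \right)} 7 = 43 \left(-2\right) 7 = \left(-86\right) 7 = -602$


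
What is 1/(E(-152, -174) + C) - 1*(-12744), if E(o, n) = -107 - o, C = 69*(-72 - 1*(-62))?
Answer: 8219879/645 ≈ 12744.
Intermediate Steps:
C = -690 (C = 69*(-72 + 62) = 69*(-10) = -690)
1/(E(-152, -174) + C) - 1*(-12744) = 1/((-107 - 1*(-152)) - 690) - 1*(-12744) = 1/((-107 + 152) - 690) + 12744 = 1/(45 - 690) + 12744 = 1/(-645) + 12744 = -1/645 + 12744 = 8219879/645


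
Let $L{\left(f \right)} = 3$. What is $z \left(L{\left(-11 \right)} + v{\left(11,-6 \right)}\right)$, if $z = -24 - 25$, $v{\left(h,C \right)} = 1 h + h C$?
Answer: $2548$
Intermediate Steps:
$v{\left(h,C \right)} = h + C h$
$z = -49$ ($z = -24 - 25 = -49$)
$z \left(L{\left(-11 \right)} + v{\left(11,-6 \right)}\right) = - 49 \left(3 + 11 \left(1 - 6\right)\right) = - 49 \left(3 + 11 \left(-5\right)\right) = - 49 \left(3 - 55\right) = \left(-49\right) \left(-52\right) = 2548$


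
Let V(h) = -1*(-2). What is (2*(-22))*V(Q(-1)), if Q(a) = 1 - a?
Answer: -88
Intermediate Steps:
V(h) = 2
(2*(-22))*V(Q(-1)) = (2*(-22))*2 = -44*2 = -88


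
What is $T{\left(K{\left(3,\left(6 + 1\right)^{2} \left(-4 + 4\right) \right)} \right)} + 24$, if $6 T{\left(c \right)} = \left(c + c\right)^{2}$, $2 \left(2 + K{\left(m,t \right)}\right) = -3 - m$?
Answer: $\frac{122}{3} \approx 40.667$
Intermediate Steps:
$K{\left(m,t \right)} = - \frac{7}{2} - \frac{m}{2}$ ($K{\left(m,t \right)} = -2 + \frac{-3 - m}{2} = -2 - \left(\frac{3}{2} + \frac{m}{2}\right) = - \frac{7}{2} - \frac{m}{2}$)
$T{\left(c \right)} = \frac{2 c^{2}}{3}$ ($T{\left(c \right)} = \frac{\left(c + c\right)^{2}}{6} = \frac{\left(2 c\right)^{2}}{6} = \frac{4 c^{2}}{6} = \frac{2 c^{2}}{3}$)
$T{\left(K{\left(3,\left(6 + 1\right)^{2} \left(-4 + 4\right) \right)} \right)} + 24 = \frac{2 \left(- \frac{7}{2} - \frac{3}{2}\right)^{2}}{3} + 24 = \frac{2 \left(-5\right)^{2}}{3} + 24 = \frac{2}{3} \cdot 25 + 24 = \frac{50}{3} + 24 = \frac{122}{3}$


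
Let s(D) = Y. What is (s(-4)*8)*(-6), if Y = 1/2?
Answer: -24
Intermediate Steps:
Y = ½ ≈ 0.50000
s(D) = ½
(s(-4)*8)*(-6) = ((½)*8)*(-6) = 4*(-6) = -24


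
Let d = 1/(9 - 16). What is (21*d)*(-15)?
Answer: 45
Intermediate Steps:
d = -⅐ (d = 1/(-7) = -⅐ ≈ -0.14286)
(21*d)*(-15) = (21*(-⅐))*(-15) = -3*(-15) = 45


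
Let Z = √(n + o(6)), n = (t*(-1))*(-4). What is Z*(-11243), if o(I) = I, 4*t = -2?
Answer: -22486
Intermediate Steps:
t = -½ (t = (¼)*(-2) = -½ ≈ -0.50000)
n = -2 (n = -½*(-1)*(-4) = (½)*(-4) = -2)
Z = 2 (Z = √(-2 + 6) = √4 = 2)
Z*(-11243) = 2*(-11243) = -22486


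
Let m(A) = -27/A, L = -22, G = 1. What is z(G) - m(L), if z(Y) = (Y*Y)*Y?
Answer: -5/22 ≈ -0.22727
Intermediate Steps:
z(Y) = Y**3 (z(Y) = Y**2*Y = Y**3)
z(G) - m(L) = 1**3 - (-27)/(-22) = 1 - (-27)*(-1)/22 = 1 - 1*27/22 = 1 - 27/22 = -5/22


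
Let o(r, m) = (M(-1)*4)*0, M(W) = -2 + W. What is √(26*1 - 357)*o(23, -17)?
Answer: 0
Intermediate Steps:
o(r, m) = 0 (o(r, m) = ((-2 - 1)*4)*0 = -3*4*0 = -12*0 = 0)
√(26*1 - 357)*o(23, -17) = √(26*1 - 357)*0 = √(26 - 357)*0 = √(-331)*0 = (I*√331)*0 = 0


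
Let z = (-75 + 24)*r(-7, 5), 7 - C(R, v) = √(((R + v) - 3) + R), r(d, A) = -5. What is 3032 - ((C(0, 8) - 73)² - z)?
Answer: 3287 - (66 + √5)² ≈ -1369.2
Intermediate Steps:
C(R, v) = 7 - √(-3 + v + 2*R) (C(R, v) = 7 - √(((R + v) - 3) + R) = 7 - √((-3 + R + v) + R) = 7 - √(-3 + v + 2*R))
z = 255 (z = (-75 + 24)*(-5) = -51*(-5) = 255)
3032 - ((C(0, 8) - 73)² - z) = 3032 - (((7 - √(-3 + 8 + 2*0)) - 73)² - 1*255) = 3032 - (((7 - √(-3 + 8 + 0)) - 73)² - 255) = 3032 - (((7 - √5) - 73)² - 255) = 3032 - ((-66 - √5)² - 255) = 3032 - (-255 + (-66 - √5)²) = 3032 + (255 - (-66 - √5)²) = 3287 - (-66 - √5)²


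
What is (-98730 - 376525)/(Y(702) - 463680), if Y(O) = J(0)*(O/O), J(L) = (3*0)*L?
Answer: 95051/92736 ≈ 1.0250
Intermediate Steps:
J(L) = 0 (J(L) = 0*L = 0)
Y(O) = 0 (Y(O) = 0*(O/O) = 0*1 = 0)
(-98730 - 376525)/(Y(702) - 463680) = (-98730 - 376525)/(0 - 463680) = -475255/(-463680) = -475255*(-1/463680) = 95051/92736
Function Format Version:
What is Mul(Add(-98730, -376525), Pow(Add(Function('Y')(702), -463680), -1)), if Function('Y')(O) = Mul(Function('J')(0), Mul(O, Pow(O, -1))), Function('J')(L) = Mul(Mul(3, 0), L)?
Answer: Rational(95051, 92736) ≈ 1.0250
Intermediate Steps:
Function('J')(L) = 0 (Function('J')(L) = Mul(0, L) = 0)
Function('Y')(O) = 0 (Function('Y')(O) = Mul(0, Mul(O, Pow(O, -1))) = Mul(0, 1) = 0)
Mul(Add(-98730, -376525), Pow(Add(Function('Y')(702), -463680), -1)) = Mul(Add(-98730, -376525), Pow(Add(0, -463680), -1)) = Mul(-475255, Pow(-463680, -1)) = Mul(-475255, Rational(-1, 463680)) = Rational(95051, 92736)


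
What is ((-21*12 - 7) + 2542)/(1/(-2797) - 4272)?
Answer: -6385551/11948785 ≈ -0.53441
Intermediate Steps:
((-21*12 - 7) + 2542)/(1/(-2797) - 4272) = ((-252 - 7) + 2542)/(-1/2797 - 4272) = (-259 + 2542)/(-11948785/2797) = 2283*(-2797/11948785) = -6385551/11948785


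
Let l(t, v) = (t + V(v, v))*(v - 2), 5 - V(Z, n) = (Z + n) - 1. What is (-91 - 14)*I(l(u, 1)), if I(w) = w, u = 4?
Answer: 840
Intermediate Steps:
V(Z, n) = 6 - Z - n (V(Z, n) = 5 - ((Z + n) - 1) = 5 - (-1 + Z + n) = 5 + (1 - Z - n) = 6 - Z - n)
l(t, v) = (-2 + v)*(6 + t - 2*v) (l(t, v) = (t + (6 - v - v))*(v - 2) = (t + (6 - 2*v))*(-2 + v) = (6 + t - 2*v)*(-2 + v) = (-2 + v)*(6 + t - 2*v))
(-91 - 14)*I(l(u, 1)) = (-91 - 14)*(-12 - 2*4 - 2*1² + 10*1 + 4*1) = -105*(-12 - 8 - 2*1 + 10 + 4) = -105*(-12 - 8 - 2 + 10 + 4) = -105*(-8) = 840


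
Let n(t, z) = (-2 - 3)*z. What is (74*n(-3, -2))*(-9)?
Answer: -6660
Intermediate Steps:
n(t, z) = -5*z
(74*n(-3, -2))*(-9) = (74*(-5*(-2)))*(-9) = (74*10)*(-9) = 740*(-9) = -6660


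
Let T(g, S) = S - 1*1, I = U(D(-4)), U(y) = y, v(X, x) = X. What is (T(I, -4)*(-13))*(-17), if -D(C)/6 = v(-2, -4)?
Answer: -1105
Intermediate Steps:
D(C) = 12 (D(C) = -6*(-2) = 12)
I = 12
T(g, S) = -1 + S (T(g, S) = S - 1 = -1 + S)
(T(I, -4)*(-13))*(-17) = ((-1 - 4)*(-13))*(-17) = -5*(-13)*(-17) = 65*(-17) = -1105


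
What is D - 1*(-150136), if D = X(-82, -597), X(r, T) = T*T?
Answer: 506545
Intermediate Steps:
X(r, T) = T²
D = 356409 (D = (-597)² = 356409)
D - 1*(-150136) = 356409 - 1*(-150136) = 356409 + 150136 = 506545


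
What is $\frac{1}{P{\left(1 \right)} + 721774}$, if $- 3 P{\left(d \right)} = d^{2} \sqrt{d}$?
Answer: $\frac{3}{2165321} \approx 1.3855 \cdot 10^{-6}$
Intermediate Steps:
$P{\left(d \right)} = - \frac{d^{\frac{5}{2}}}{3}$ ($P{\left(d \right)} = - \frac{d^{2} \sqrt{d}}{3} = - \frac{d^{\frac{5}{2}}}{3}$)
$\frac{1}{P{\left(1 \right)} + 721774} = \frac{1}{- \frac{1^{\frac{5}{2}}}{3} + 721774} = \frac{1}{\left(- \frac{1}{3}\right) 1 + 721774} = \frac{1}{- \frac{1}{3} + 721774} = \frac{1}{\frac{2165321}{3}} = \frac{3}{2165321}$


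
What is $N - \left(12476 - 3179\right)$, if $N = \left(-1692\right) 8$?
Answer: $-22833$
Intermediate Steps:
$N = -13536$
$N - \left(12476 - 3179\right) = -13536 - \left(12476 - 3179\right) = -13536 - 9297 = -22833$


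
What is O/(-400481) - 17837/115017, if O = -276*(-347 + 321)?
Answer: -7968741589/46062123177 ≈ -0.17300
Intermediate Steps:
O = 7176 (O = -276*(-26) = 7176)
O/(-400481) - 17837/115017 = 7176/(-400481) - 17837/115017 = 7176*(-1/400481) - 17837*1/115017 = -7176/400481 - 17837/115017 = -7968741589/46062123177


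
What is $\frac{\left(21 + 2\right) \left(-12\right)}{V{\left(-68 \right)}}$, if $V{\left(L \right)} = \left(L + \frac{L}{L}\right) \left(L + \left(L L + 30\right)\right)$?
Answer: $\frac{138}{153631} \approx 0.00089826$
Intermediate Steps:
$V{\left(L \right)} = \left(1 + L\right) \left(30 + L + L^{2}\right)$ ($V{\left(L \right)} = \left(L + 1\right) \left(L + \left(L^{2} + 30\right)\right) = \left(1 + L\right) \left(L + \left(30 + L^{2}\right)\right) = \left(1 + L\right) \left(30 + L + L^{2}\right)$)
$\frac{\left(21 + 2\right) \left(-12\right)}{V{\left(-68 \right)}} = \frac{\left(21 + 2\right) \left(-12\right)}{30 + \left(-68\right)^{3} + 2 \left(-68\right)^{2} + 31 \left(-68\right)} = \frac{23 \left(-12\right)}{30 - 314432 + 2 \cdot 4624 - 2108} = - \frac{276}{30 - 314432 + 9248 - 2108} = - \frac{276}{-307262} = \left(-276\right) \left(- \frac{1}{307262}\right) = \frac{138}{153631}$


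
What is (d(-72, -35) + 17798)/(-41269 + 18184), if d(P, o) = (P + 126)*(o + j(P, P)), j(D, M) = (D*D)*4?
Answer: -1135652/23085 ≈ -49.194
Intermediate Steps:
j(D, M) = 4*D² (j(D, M) = D²*4 = 4*D²)
d(P, o) = (126 + P)*(o + 4*P²) (d(P, o) = (P + 126)*(o + 4*P²) = (126 + P)*(o + 4*P²))
(d(-72, -35) + 17798)/(-41269 + 18184) = ((4*(-72)³ + 126*(-35) + 504*(-72)² - 72*(-35)) + 17798)/(-41269 + 18184) = ((4*(-373248) - 4410 + 504*5184 + 2520) + 17798)/(-23085) = ((-1492992 - 4410 + 2612736 + 2520) + 17798)*(-1/23085) = (1117854 + 17798)*(-1/23085) = 1135652*(-1/23085) = -1135652/23085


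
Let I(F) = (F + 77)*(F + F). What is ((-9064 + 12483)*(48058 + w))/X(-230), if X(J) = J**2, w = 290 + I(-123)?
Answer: 50997804/13225 ≈ 3856.2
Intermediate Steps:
I(F) = 2*F*(77 + F) (I(F) = (77 + F)*(2*F) = 2*F*(77 + F))
w = 11606 (w = 290 + 2*(-123)*(77 - 123) = 290 + 2*(-123)*(-46) = 290 + 11316 = 11606)
((-9064 + 12483)*(48058 + w))/X(-230) = ((-9064 + 12483)*(48058 + 11606))/((-230)**2) = (3419*59664)/52900 = 203991216*(1/52900) = 50997804/13225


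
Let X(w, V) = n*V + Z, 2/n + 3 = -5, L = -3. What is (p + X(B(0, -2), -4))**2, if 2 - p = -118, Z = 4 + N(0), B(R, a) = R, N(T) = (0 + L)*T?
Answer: 15625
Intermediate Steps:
N(T) = -3*T (N(T) = (0 - 3)*T = -3*T)
n = -1/4 (n = 2/(-3 - 5) = 2/(-8) = 2*(-1/8) = -1/4 ≈ -0.25000)
Z = 4 (Z = 4 - 3*0 = 4 + 0 = 4)
p = 120 (p = 2 - 1*(-118) = 2 + 118 = 120)
X(w, V) = 4 - V/4 (X(w, V) = -V/4 + 4 = 4 - V/4)
(p + X(B(0, -2), -4))**2 = (120 + (4 - 1/4*(-4)))**2 = (120 + (4 + 1))**2 = (120 + 5)**2 = 125**2 = 15625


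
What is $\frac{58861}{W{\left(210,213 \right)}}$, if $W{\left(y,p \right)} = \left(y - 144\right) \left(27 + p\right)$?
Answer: $\frac{5351}{1440} \approx 3.716$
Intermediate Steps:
$W{\left(y,p \right)} = \left(-144 + y\right) \left(27 + p\right)$
$\frac{58861}{W{\left(210,213 \right)}} = \frac{58861}{-3888 - 30672 + 27 \cdot 210 + 213 \cdot 210} = \frac{58861}{-3888 - 30672 + 5670 + 44730} = \frac{58861}{15840} = 58861 \cdot \frac{1}{15840} = \frac{5351}{1440}$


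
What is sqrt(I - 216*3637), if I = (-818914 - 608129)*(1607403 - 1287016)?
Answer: I*sqrt(457206811233) ≈ 6.7617e+5*I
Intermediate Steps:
I = -457206025641 (I = -1427043*320387 = -457206025641)
sqrt(I - 216*3637) = sqrt(-457206025641 - 216*3637) = sqrt(-457206025641 - 785592) = sqrt(-457206811233) = I*sqrt(457206811233)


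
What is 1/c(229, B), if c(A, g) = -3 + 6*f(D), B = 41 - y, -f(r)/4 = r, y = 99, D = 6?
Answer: -1/147 ≈ -0.0068027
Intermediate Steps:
f(r) = -4*r
B = -58 (B = 41 - 1*99 = 41 - 99 = -58)
c(A, g) = -147 (c(A, g) = -3 + 6*(-4*6) = -3 + 6*(-24) = -3 - 144 = -147)
1/c(229, B) = 1/(-147) = -1/147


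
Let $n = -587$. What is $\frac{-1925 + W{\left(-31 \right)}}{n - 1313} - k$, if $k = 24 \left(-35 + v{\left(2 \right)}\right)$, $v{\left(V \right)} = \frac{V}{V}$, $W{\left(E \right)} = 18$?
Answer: $\frac{1552307}{1900} \approx 817.0$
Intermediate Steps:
$v{\left(V \right)} = 1$
$k = -816$ ($k = 24 \left(-35 + 1\right) = 24 \left(-34\right) = -816$)
$\frac{-1925 + W{\left(-31 \right)}}{n - 1313} - k = \frac{-1925 + 18}{-587 - 1313} - -816 = - \frac{1907}{-587 - 1313} + 816 = - \frac{1907}{-1900} + 816 = \left(-1907\right) \left(- \frac{1}{1900}\right) + 816 = \frac{1907}{1900} + 816 = \frac{1552307}{1900}$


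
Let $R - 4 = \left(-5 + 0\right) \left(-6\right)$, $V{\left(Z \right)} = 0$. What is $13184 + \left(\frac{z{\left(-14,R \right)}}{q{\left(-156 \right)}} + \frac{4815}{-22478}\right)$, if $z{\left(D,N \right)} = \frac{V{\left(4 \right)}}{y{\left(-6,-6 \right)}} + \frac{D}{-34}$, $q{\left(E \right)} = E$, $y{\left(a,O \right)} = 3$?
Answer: $\frac{392953572989}{29805828} \approx 13184.0$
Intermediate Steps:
$R = 34$ ($R = 4 + \left(-5 + 0\right) \left(-6\right) = 4 - -30 = 4 + 30 = 34$)
$z{\left(D,N \right)} = - \frac{D}{34}$ ($z{\left(D,N \right)} = \frac{0}{3} + \frac{D}{-34} = 0 \cdot \frac{1}{3} + D \left(- \frac{1}{34}\right) = 0 - \frac{D}{34} = - \frac{D}{34}$)
$13184 + \left(\frac{z{\left(-14,R \right)}}{q{\left(-156 \right)}} + \frac{4815}{-22478}\right) = 13184 + \left(\frac{\left(- \frac{1}{34}\right) \left(-14\right)}{-156} + \frac{4815}{-22478}\right) = 13184 + \left(\frac{7}{17} \left(- \frac{1}{156}\right) + 4815 \left(- \frac{1}{22478}\right)\right) = 13184 - \frac{6463363}{29805828} = \frac{392953572989}{29805828}$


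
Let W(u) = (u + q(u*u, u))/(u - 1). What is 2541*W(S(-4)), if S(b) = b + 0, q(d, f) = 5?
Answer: -2541/5 ≈ -508.20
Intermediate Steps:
S(b) = b
W(u) = (5 + u)/(-1 + u) (W(u) = (u + 5)/(u - 1) = (5 + u)/(-1 + u))
2541*W(S(-4)) = 2541*((5 - 4)/(-1 - 4)) = 2541*(1/(-5)) = 2541*(-1/5*1) = 2541*(-1/5) = -2541/5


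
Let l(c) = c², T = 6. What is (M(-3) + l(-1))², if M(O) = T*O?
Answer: 289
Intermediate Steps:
M(O) = 6*O
(M(-3) + l(-1))² = (6*(-3) + (-1)²)² = (-18 + 1)² = (-17)² = 289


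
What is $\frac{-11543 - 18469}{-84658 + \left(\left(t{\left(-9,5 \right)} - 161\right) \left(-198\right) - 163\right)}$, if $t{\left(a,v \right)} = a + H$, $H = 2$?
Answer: $\frac{30012}{51557} \approx 0.58211$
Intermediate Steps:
$t{\left(a,v \right)} = 2 + a$ ($t{\left(a,v \right)} = a + 2 = 2 + a$)
$\frac{-11543 - 18469}{-84658 + \left(\left(t{\left(-9,5 \right)} - 161\right) \left(-198\right) - 163\right)} = \frac{-11543 - 18469}{-84658 - \left(163 - \left(\left(2 - 9\right) - 161\right) \left(-198\right)\right)} = - \frac{30012}{-84658 - \left(163 - \left(-7 - 161\right) \left(-198\right)\right)} = - \frac{30012}{-84658 - -33101} = - \frac{30012}{-84658 + \left(33264 - 163\right)} = - \frac{30012}{-84658 + 33101} = - \frac{30012}{-51557} = \left(-30012\right) \left(- \frac{1}{51557}\right) = \frac{30012}{51557}$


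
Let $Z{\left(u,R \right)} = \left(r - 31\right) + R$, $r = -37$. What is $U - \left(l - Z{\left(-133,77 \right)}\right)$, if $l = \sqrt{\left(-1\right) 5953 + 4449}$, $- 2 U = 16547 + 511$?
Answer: $-8520 - 4 i \sqrt{94} \approx -8520.0 - 38.781 i$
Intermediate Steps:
$Z{\left(u,R \right)} = -68 + R$ ($Z{\left(u,R \right)} = \left(-37 - 31\right) + R = -68 + R$)
$U = -8529$ ($U = - \frac{16547 + 511}{2} = \left(- \frac{1}{2}\right) 17058 = -8529$)
$l = 4 i \sqrt{94}$ ($l = \sqrt{-5953 + 4449} = \sqrt{-1504} = 4 i \sqrt{94} \approx 38.781 i$)
$U - \left(l - Z{\left(-133,77 \right)}\right) = -8529 - \left(4 i \sqrt{94} - \left(-68 + 77\right)\right) = -8529 - \left(4 i \sqrt{94} - 9\right) = -8529 - \left(-9 + 4 i \sqrt{94}\right) = -8529 + \left(9 - 4 i \sqrt{94}\right) = -8520 - 4 i \sqrt{94}$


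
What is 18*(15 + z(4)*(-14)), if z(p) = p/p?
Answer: 18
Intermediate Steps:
z(p) = 1
18*(15 + z(4)*(-14)) = 18*(15 + 1*(-14)) = 18*(15 - 14) = 18*1 = 18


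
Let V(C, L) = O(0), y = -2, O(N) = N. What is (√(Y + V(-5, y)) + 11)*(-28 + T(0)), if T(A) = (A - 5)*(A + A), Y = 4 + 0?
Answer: -364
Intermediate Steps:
Y = 4
V(C, L) = 0
T(A) = 2*A*(-5 + A) (T(A) = (-5 + A)*(2*A) = 2*A*(-5 + A))
(√(Y + V(-5, y)) + 11)*(-28 + T(0)) = (√(4 + 0) + 11)*(-28 + 2*0*(-5 + 0)) = (√4 + 11)*(-28 + 2*0*(-5)) = (2 + 11)*(-28 + 0) = 13*(-28) = -364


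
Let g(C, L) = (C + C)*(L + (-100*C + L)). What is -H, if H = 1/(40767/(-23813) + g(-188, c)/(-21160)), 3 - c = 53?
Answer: -12597077/4164283397 ≈ -0.0030250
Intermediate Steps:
c = -50 (c = 3 - 1*53 = 3 - 53 = -50)
g(C, L) = 2*C*(-100*C + 2*L) (g(C, L) = (2*C)*(L + (L - 100*C)) = (2*C)*(-100*C + 2*L) = 2*C*(-100*C + 2*L))
H = 12597077/4164283397 (H = 1/(40767/(-23813) + (4*(-188)*(-50 - 50*(-188)))/(-21160)) = 1/(40767*(-1/23813) + (4*(-188)*(-50 + 9400))*(-1/21160)) = 1/(-40767/23813 + (4*(-188)*9350)*(-1/21160)) = 1/(-40767/23813 - 7031200*(-1/21160)) = 1/(-40767/23813 + 175780/529) = 1/(4164283397/12597077) = 12597077/4164283397 ≈ 0.0030250)
-H = -1*12597077/4164283397 = -12597077/4164283397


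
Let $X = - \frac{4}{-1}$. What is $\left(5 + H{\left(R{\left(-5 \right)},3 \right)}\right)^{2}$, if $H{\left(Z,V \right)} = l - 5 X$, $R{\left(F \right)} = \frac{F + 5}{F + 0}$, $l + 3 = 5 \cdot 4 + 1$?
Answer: $9$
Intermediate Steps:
$X = 4$ ($X = \left(-4\right) \left(-1\right) = 4$)
$l = 18$ ($l = -3 + \left(5 \cdot 4 + 1\right) = -3 + \left(20 + 1\right) = -3 + 21 = 18$)
$R{\left(F \right)} = \frac{5 + F}{F}$
$H{\left(Z,V \right)} = -2$ ($H{\left(Z,V \right)} = 18 - 20 = -2$)
$\left(5 + H{\left(R{\left(-5 \right)},3 \right)}\right)^{2} = \left(5 - 2\right)^{2} = 3^{2} = 9$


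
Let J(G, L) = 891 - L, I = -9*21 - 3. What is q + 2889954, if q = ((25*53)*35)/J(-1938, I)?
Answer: 3129866557/1083 ≈ 2.8900e+6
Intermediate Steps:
I = -192 (I = -189 - 3 = -192)
q = 46375/1083 (q = ((25*53)*35)/(891 - 1*(-192)) = (1325*35)/(891 + 192) = 46375/1083 ≈ 42.821)
q + 2889954 = 46375/1083 + 2889954 = 3129866557/1083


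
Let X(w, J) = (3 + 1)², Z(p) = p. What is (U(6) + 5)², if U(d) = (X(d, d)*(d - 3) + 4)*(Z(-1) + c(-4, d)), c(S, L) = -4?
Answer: 65025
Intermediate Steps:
X(w, J) = 16 (X(w, J) = 4² = 16)
U(d) = 220 - 80*d (U(d) = (16*(d - 3) + 4)*(-1 - 4) = (16*(-3 + d) + 4)*(-5) = ((-48 + 16*d) + 4)*(-5) = (-44 + 16*d)*(-5) = 220 - 80*d)
(U(6) + 5)² = ((220 - 80*6) + 5)² = ((220 - 480) + 5)² = (-260 + 5)² = (-255)² = 65025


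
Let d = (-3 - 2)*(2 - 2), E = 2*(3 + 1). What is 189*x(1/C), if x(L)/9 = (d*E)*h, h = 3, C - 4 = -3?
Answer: 0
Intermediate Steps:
C = 1 (C = 4 - 3 = 1)
E = 8 (E = 2*4 = 8)
d = 0 (d = -5*0 = 0)
x(L) = 0 (x(L) = 9*((0*8)*3) = 9*(0*3) = 9*0 = 0)
189*x(1/C) = 189*0 = 0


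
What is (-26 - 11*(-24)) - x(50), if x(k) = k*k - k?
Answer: -2212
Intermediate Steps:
x(k) = k² - k
(-26 - 11*(-24)) - x(50) = (-26 - 11*(-24)) - 50*(-1 + 50) = (-26 + 264) - 50*49 = 238 - 1*2450 = 238 - 2450 = -2212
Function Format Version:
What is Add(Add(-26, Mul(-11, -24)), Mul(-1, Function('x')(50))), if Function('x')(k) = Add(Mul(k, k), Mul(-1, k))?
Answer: -2212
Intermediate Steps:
Function('x')(k) = Add(Pow(k, 2), Mul(-1, k))
Add(Add(-26, Mul(-11, -24)), Mul(-1, Function('x')(50))) = Add(Add(-26, Mul(-11, -24)), Mul(-1, Mul(50, Add(-1, 50)))) = Add(Add(-26, 264), Mul(-1, Mul(50, 49))) = Add(238, Mul(-1, 2450)) = Add(238, -2450) = -2212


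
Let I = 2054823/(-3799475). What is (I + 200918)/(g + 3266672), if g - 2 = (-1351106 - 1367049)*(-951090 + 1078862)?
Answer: -763380863227/1319560836208957350 ≈ -5.7851e-7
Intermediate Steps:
I = -2054823/3799475 (I = 2054823*(-1/3799475) = -2054823/3799475 ≈ -0.54082)
g = -347304100658 (g = 2 + (-1351106 - 1367049)*(-951090 + 1078862) = 2 - 2718155*127772 = 2 - 347304100660 = -347304100658)
(I + 200918)/(g + 3266672) = (-2054823/3799475 + 200918)/(-347304100658 + 3266672) = (763380863227/3799475)/(-347300833986) = (763380863227/3799475)*(-1/347300833986) = -763380863227/1319560836208957350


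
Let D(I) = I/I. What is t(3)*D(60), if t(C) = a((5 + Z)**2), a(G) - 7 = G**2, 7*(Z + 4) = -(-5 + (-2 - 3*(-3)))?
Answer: 17432/2401 ≈ 7.2603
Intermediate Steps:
Z = -30/7 (Z = -4 + (-(-5 + (-2 - 3*(-3))))/7 = -4 + (-(-5 + (-2 + 9)))/7 = -4 + (-(-5 + 7))/7 = -4 + (-1*2)/7 = -4 + (1/7)*(-2) = -4 - 2/7 = -30/7 ≈ -4.2857)
a(G) = 7 + G**2
t(C) = 17432/2401 (t(C) = 7 + ((5 - 30/7)**2)**2 = 7 + ((5/7)**2)**2 = 7 + (25/49)**2 = 7 + 625/2401 = 17432/2401)
D(I) = 1
t(3)*D(60) = (17432/2401)*1 = 17432/2401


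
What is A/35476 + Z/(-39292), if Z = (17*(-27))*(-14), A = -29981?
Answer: -50213651/49782964 ≈ -1.0087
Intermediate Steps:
Z = 6426 (Z = -459*(-14) = 6426)
A/35476 + Z/(-39292) = -29981/35476 + 6426/(-39292) = -29981*1/35476 + 6426*(-1/39292) = -4283/5068 - 3213/19646 = -50213651/49782964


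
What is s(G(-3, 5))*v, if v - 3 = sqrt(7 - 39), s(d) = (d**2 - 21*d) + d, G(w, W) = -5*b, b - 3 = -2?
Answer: 375 + 500*I*sqrt(2) ≈ 375.0 + 707.11*I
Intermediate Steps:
b = 1 (b = 3 - 2 = 1)
G(w, W) = -5 (G(w, W) = -5*1 = -5)
s(d) = d**2 - 20*d
v = 3 + 4*I*sqrt(2) (v = 3 + sqrt(7 - 39) = 3 + sqrt(-32) = 3 + 4*I*sqrt(2) ≈ 3.0 + 5.6569*I)
s(G(-3, 5))*v = (-5*(-20 - 5))*(3 + 4*I*sqrt(2)) = (-5*(-25))*(3 + 4*I*sqrt(2)) = 125*(3 + 4*I*sqrt(2)) = 375 + 500*I*sqrt(2)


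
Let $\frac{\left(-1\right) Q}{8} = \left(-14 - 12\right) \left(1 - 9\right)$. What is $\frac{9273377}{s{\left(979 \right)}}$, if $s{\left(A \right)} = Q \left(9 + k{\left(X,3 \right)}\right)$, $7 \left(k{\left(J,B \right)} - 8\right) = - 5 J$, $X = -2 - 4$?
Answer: $- \frac{64913639}{247936} \approx -261.82$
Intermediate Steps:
$X = -6$
$k{\left(J,B \right)} = 8 - \frac{5 J}{7}$ ($k{\left(J,B \right)} = 8 + \frac{\left(-5\right) J}{7} = 8 - \frac{5 J}{7}$)
$Q = -1664$ ($Q = - 8 \left(-14 - 12\right) \left(1 - 9\right) = - 8 \left(\left(-26\right) \left(-8\right)\right) = \left(-8\right) 208 = -1664$)
$s{\left(A \right)} = - \frac{247936}{7}$ ($s{\left(A \right)} = - 1664 \left(9 + \left(8 - - \frac{30}{7}\right)\right) = - 1664 \left(9 + \left(8 + \frac{30}{7}\right)\right) = - 1664 \left(9 + \frac{86}{7}\right) = \left(-1664\right) \frac{149}{7} = - \frac{247936}{7}$)
$\frac{9273377}{s{\left(979 \right)}} = \frac{9273377}{- \frac{247936}{7}} = 9273377 \left(- \frac{7}{247936}\right) = - \frac{64913639}{247936}$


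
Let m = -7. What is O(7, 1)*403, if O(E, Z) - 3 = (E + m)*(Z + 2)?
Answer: 1209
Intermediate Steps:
O(E, Z) = 3 + (-7 + E)*(2 + Z) (O(E, Z) = 3 + (E - 7)*(Z + 2) = 3 + (-7 + E)*(2 + Z))
O(7, 1)*403 = (-11 - 7*1 + 2*7 + 7*1)*403 = (-11 - 7 + 14 + 7)*403 = 3*403 = 1209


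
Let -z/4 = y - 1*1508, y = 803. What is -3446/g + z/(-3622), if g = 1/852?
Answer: -5317082922/1811 ≈ -2.9360e+6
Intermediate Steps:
z = 2820 (z = -4*(803 - 1*1508) = -4*(803 - 1508) = -4*(-705) = 2820)
g = 1/852 ≈ 0.0011737
-3446/g + z/(-3622) = -3446/1/852 + 2820/(-3622) = -3446*852 + 2820*(-1/3622) = -2935992 - 1410/1811 = -5317082922/1811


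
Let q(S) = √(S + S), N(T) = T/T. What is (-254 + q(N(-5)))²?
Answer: (254 - √2)² ≈ 63800.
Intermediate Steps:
N(T) = 1
q(S) = √2*√S (q(S) = √(2*S) = √2*√S)
(-254 + q(N(-5)))² = (-254 + √2*√1)² = (-254 + √2*1)² = (-254 + √2)²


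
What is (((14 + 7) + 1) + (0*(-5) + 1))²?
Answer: 529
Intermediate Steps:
(((14 + 7) + 1) + (0*(-5) + 1))² = ((21 + 1) + (0 + 1))² = (22 + 1)² = 23² = 529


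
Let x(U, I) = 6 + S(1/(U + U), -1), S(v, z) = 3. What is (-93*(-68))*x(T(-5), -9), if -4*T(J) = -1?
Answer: 56916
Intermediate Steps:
T(J) = ¼ (T(J) = -¼*(-1) = ¼)
x(U, I) = 9 (x(U, I) = 6 + 3 = 9)
(-93*(-68))*x(T(-5), -9) = -93*(-68)*9 = 6324*9 = 56916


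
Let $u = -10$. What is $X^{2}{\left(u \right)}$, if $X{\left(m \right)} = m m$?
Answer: $10000$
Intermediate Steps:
$X{\left(m \right)} = m^{2}$
$X^{2}{\left(u \right)} = \left(\left(-10\right)^{2}\right)^{2} = 100^{2} = 10000$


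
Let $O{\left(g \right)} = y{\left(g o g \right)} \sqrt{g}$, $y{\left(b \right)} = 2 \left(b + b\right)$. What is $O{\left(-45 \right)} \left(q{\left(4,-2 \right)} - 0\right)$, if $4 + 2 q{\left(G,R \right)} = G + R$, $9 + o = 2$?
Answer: $170100 i \sqrt{5} \approx 3.8036 \cdot 10^{5} i$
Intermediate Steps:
$o = -7$ ($o = -9 + 2 = -7$)
$q{\left(G,R \right)} = -2 + \frac{G}{2} + \frac{R}{2}$ ($q{\left(G,R \right)} = -2 + \frac{G + R}{2} = -2 + \left(\frac{G}{2} + \frac{R}{2}\right) = -2 + \frac{G}{2} + \frac{R}{2}$)
$y{\left(b \right)} = 4 b$ ($y{\left(b \right)} = 2 \cdot 2 b = 4 b$)
$O{\left(g \right)} = - 28 g^{\frac{5}{2}}$ ($O{\left(g \right)} = 4 g \left(-7\right) g \sqrt{g} = 4 - 7 g g \sqrt{g} = 4 \left(- 7 g^{2}\right) \sqrt{g} = - 28 g^{2} \sqrt{g} = - 28 g^{\frac{5}{2}}$)
$O{\left(-45 \right)} \left(q{\left(4,-2 \right)} - 0\right) = - 28 \left(-45\right)^{\frac{5}{2}} \left(\left(-2 + \frac{1}{2} \cdot 4 + \frac{1}{2} \left(-2\right)\right) - 0\right) = - 28 \cdot 6075 i \sqrt{5} \left(\left(-2 + 2 - 1\right) + 0\right) = - 170100 i \sqrt{5} \left(-1 + 0\right) = - 170100 i \sqrt{5} \left(-1\right) = 170100 i \sqrt{5}$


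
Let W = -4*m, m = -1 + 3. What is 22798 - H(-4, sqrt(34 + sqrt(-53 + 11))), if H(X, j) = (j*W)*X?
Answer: 22798 - 32*sqrt(34 + I*sqrt(42)) ≈ 22611.0 - 17.703*I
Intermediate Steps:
m = 2
W = -8 (W = -4*2 = -8)
H(X, j) = -8*X*j (H(X, j) = (j*(-8))*X = (-8*j)*X = -8*X*j)
22798 - H(-4, sqrt(34 + sqrt(-53 + 11))) = 22798 - (-8)*(-4)*sqrt(34 + sqrt(-53 + 11)) = 22798 - (-8)*(-4)*sqrt(34 + sqrt(-42)) = 22798 - (-8)*(-4)*sqrt(34 + I*sqrt(42)) = 22798 - 32*sqrt(34 + I*sqrt(42))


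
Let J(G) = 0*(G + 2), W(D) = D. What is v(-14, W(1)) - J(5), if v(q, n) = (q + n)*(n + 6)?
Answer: -91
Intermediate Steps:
v(q, n) = (6 + n)*(n + q) (v(q, n) = (n + q)*(6 + n) = (6 + n)*(n + q))
J(G) = 0 (J(G) = 0*(2 + G) = 0)
v(-14, W(1)) - J(5) = (1² + 6*1 + 6*(-14) + 1*(-14)) - 1*0 = (1 + 6 - 84 - 14) + 0 = -91 + 0 = -91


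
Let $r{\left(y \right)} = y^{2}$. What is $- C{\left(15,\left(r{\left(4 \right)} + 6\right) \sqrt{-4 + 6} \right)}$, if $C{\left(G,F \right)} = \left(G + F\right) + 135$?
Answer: $-150 - 22 \sqrt{2} \approx -181.11$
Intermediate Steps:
$C{\left(G,F \right)} = 135 + F + G$ ($C{\left(G,F \right)} = \left(F + G\right) + 135 = 135 + F + G$)
$- C{\left(15,\left(r{\left(4 \right)} + 6\right) \sqrt{-4 + 6} \right)} = - (135 + \left(4^{2} + 6\right) \sqrt{-4 + 6} + 15) = - (135 + \left(16 + 6\right) \sqrt{2} + 15) = - (135 + 22 \sqrt{2} + 15) = - (150 + 22 \sqrt{2}) = -150 - 22 \sqrt{2}$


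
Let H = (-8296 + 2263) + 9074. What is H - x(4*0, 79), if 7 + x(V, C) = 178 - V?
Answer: 2870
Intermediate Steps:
x(V, C) = 171 - V (x(V, C) = -7 + (178 - V) = 171 - V)
H = 3041 (H = -6033 + 9074 = 3041)
H - x(4*0, 79) = 3041 - (171 - 4*0) = 3041 - (171 - 1*0) = 3041 - (171 + 0) = 3041 - 1*171 = 3041 - 171 = 2870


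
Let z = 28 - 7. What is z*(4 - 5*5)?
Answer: -441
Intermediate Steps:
z = 21
z*(4 - 5*5) = 21*(4 - 5*5) = 21*(4 - 25) = 21*(-21) = -441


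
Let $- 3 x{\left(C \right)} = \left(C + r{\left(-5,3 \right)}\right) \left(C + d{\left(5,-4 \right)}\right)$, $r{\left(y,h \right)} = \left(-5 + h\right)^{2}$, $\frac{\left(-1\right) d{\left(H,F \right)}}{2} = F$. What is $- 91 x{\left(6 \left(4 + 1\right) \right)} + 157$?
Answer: $\frac{118043}{3} \approx 39348.0$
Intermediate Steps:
$d{\left(H,F \right)} = - 2 F$
$x{\left(C \right)} = - \frac{\left(4 + C\right) \left(8 + C\right)}{3}$ ($x{\left(C \right)} = - \frac{\left(C + \left(-5 + 3\right)^{2}\right) \left(C - -8\right)}{3} = - \frac{\left(C + \left(-2\right)^{2}\right) \left(C + 8\right)}{3} = - \frac{\left(C + 4\right) \left(8 + C\right)}{3} = - \frac{\left(4 + C\right) \left(8 + C\right)}{3}$)
$- 91 x{\left(6 \left(4 + 1\right) \right)} + 157 = - 91 \left(- \frac{32}{3} - 4 \cdot 6 \left(4 + 1\right) - \frac{\left(6 \left(4 + 1\right)\right)^{2}}{3}\right) + 157 = - 91 \left(- \frac{32}{3} - 4 \cdot 6 \cdot 5 - \frac{\left(6 \cdot 5\right)^{2}}{3}\right) + 157 = - 91 \left(- \frac{32}{3} - 120 - \frac{30^{2}}{3}\right) + 157 = - 91 \left(- \frac{32}{3} - 120 - 300\right) + 157 = \left(-91\right) \left(- \frac{1292}{3}\right) + 157 = \frac{117572}{3} + 157 = \frac{118043}{3}$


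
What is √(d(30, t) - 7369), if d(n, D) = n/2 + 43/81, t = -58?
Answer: I*√595631/9 ≈ 85.752*I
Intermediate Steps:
d(n, D) = 43/81 + n/2 (d(n, D) = n*(½) + 43*(1/81) = n/2 + 43/81 = 43/81 + n/2)
√(d(30, t) - 7369) = √((43/81 + (½)*30) - 7369) = √((43/81 + 15) - 7369) = √(1258/81 - 7369) = √(-595631/81) = I*√595631/9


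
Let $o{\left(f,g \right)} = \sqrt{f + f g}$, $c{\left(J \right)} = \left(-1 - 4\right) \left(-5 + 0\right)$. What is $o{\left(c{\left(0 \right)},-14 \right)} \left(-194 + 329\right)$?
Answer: $675 i \sqrt{13} \approx 2433.7 i$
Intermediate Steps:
$c{\left(J \right)} = 25$ ($c{\left(J \right)} = \left(-5\right) \left(-5\right) = 25$)
$o{\left(c{\left(0 \right)},-14 \right)} \left(-194 + 329\right) = \sqrt{25 \left(1 - 14\right)} \left(-194 + 329\right) = \sqrt{25 \left(-13\right)} 135 = \sqrt{-325} \cdot 135 = 5 i \sqrt{13} \cdot 135 = 675 i \sqrt{13}$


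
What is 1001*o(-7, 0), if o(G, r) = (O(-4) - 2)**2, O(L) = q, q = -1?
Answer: 9009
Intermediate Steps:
O(L) = -1
o(G, r) = 9 (o(G, r) = (-1 - 2)**2 = (-3)**2 = 9)
1001*o(-7, 0) = 1001*9 = 9009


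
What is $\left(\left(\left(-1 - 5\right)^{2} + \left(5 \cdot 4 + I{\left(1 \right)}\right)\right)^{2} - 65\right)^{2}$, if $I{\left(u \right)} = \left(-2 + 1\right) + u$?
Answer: $9431041$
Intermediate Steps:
$I{\left(u \right)} = -1 + u$
$\left(\left(\left(-1 - 5\right)^{2} + \left(5 \cdot 4 + I{\left(1 \right)}\right)\right)^{2} - 65\right)^{2} = \left(\left(\left(-1 - 5\right)^{2} + \left(5 \cdot 4 + \left(-1 + 1\right)\right)\right)^{2} - 65\right)^{2} = \left(\left(\left(-6\right)^{2} + \left(20 + 0\right)\right)^{2} - 65\right)^{2} = \left(\left(36 + 20\right)^{2} - 65\right)^{2} = \left(56^{2} - 65\right)^{2} = \left(3136 - 65\right)^{2} = 3071^{2} = 9431041$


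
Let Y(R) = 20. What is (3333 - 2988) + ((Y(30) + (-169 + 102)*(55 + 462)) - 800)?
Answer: -35074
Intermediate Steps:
(3333 - 2988) + ((Y(30) + (-169 + 102)*(55 + 462)) - 800) = (3333 - 2988) + ((20 + (-169 + 102)*(55 + 462)) - 800) = 345 + ((20 - 67*517) - 800) = 345 + ((20 - 34639) - 800) = 345 + (-34619 - 800) = 345 - 35419 = -35074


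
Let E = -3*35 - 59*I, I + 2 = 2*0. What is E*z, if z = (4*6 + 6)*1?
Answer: 390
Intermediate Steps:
I = -2 (I = -2 + 2*0 = -2 + 0 = -2)
E = 13 (E = -3*35 - 59*(-2) = -105 + 118 = 13)
z = 30 (z = (24 + 6)*1 = 30*1 = 30)
E*z = 13*30 = 390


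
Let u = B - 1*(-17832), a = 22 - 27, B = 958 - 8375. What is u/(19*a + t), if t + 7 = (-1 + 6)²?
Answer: -10415/77 ≈ -135.26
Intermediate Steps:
B = -7417
a = -5
t = 18 (t = -7 + (-1 + 6)² = -7 + 5² = -7 + 25 = 18)
u = 10415 (u = -7417 - 1*(-17832) = -7417 + 17832 = 10415)
u/(19*a + t) = 10415/(19*(-5) + 18) = 10415/(-95 + 18) = 10415/(-77) = 10415*(-1/77) = -10415/77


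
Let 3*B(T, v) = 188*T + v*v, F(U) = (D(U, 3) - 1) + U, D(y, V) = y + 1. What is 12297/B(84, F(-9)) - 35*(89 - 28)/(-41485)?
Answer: 104322053/44571484 ≈ 2.3406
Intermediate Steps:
D(y, V) = 1 + y
F(U) = 2*U (F(U) = ((1 + U) - 1) + U = U + U = 2*U)
B(T, v) = v²/3 + 188*T/3 (B(T, v) = (188*T + v*v)/3 = (188*T + v²)/3 = (v² + 188*T)/3 = v²/3 + 188*T/3)
12297/B(84, F(-9)) - 35*(89 - 28)/(-41485) = 12297/((2*(-9))²/3 + (188/3)*84) - 35*(89 - 28)/(-41485) = 12297/((⅓)*(-18)² + 5264) - 35*61*(-1/41485) = 12297/((⅓)*324 + 5264) - 2135*(-1/41485) = 12297/(108 + 5264) + 427/8297 = 12297/5372 + 427/8297 = 104322053/44571484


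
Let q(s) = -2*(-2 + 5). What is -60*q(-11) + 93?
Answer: 453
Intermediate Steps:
q(s) = -6 (q(s) = -2*3 = -6)
-60*q(-11) + 93 = -60*(-6) + 93 = 360 + 93 = 453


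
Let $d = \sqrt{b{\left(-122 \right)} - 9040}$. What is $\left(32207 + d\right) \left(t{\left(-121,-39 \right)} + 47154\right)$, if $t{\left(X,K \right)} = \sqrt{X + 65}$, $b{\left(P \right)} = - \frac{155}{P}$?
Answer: $\frac{\left(23577 + i \sqrt{14}\right) \left(3929254 + 195 i \sqrt{3538}\right)}{61} \approx 1.5187 \cdot 10^{9} + 4.724 \cdot 10^{6} i$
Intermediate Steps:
$d = \frac{195 i \sqrt{3538}}{122}$ ($d = \sqrt{- \frac{155}{-122} - 9040} = \sqrt{\left(-155\right) \left(- \frac{1}{122}\right) - 9040} = \sqrt{\frac{155}{122} - 9040} = \sqrt{- \frac{1102725}{122}} = \frac{195 i \sqrt{3538}}{122} \approx 95.072 i$)
$t{\left(X,K \right)} = \sqrt{65 + X}$
$\left(32207 + d\right) \left(t{\left(-121,-39 \right)} + 47154\right) = \left(32207 + \frac{195 i \sqrt{3538}}{122}\right) \left(\sqrt{65 - 121} + 47154\right) = \left(32207 + \frac{195 i \sqrt{3538}}{122}\right) \left(\sqrt{-56} + 47154\right) = \left(32207 + \frac{195 i \sqrt{3538}}{122}\right) \left(2 i \sqrt{14} + 47154\right) = \left(32207 + \frac{195 i \sqrt{3538}}{122}\right) \left(47154 + 2 i \sqrt{14}\right)$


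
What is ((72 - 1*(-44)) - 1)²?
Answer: 13225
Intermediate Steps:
((72 - 1*(-44)) - 1)² = ((72 + 44) - 1)² = (116 - 1)² = 115² = 13225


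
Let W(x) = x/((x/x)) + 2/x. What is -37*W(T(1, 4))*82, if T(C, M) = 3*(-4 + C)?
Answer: 251822/9 ≈ 27980.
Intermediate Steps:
T(C, M) = -12 + 3*C
W(x) = x + 2/x (W(x) = x/1 + 2/x = x*1 + 2/x = x + 2/x)
-37*W(T(1, 4))*82 = -37*((-12 + 3*1) + 2/(-12 + 3*1))*82 = -37*((-12 + 3) + 2/(-12 + 3))*82 = -37*(-9 + 2/(-9))*82 = -37*(-9 + 2*(-⅑))*82 = -37*(-9 - 2/9)*82 = -37*(-83/9)*82 = (3071/9)*82 = 251822/9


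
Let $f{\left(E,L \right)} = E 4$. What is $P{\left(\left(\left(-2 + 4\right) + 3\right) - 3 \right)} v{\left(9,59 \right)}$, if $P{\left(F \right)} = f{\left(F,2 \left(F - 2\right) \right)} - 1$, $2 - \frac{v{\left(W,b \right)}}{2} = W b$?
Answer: $-7406$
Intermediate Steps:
$v{\left(W,b \right)} = 4 - 2 W b$
$f{\left(E,L \right)} = 4 E$
$P{\left(F \right)} = -1 + 4 F$ ($P{\left(F \right)} = 4 F - 1 = -1 + 4 F$)
$P{\left(\left(\left(-2 + 4\right) + 3\right) - 3 \right)} v{\left(9,59 \right)} = \left(-1 + 4 \left(\left(\left(-2 + 4\right) + 3\right) - 3\right)\right) \left(4 - 18 \cdot 59\right) = \left(-1 + 4 \left(\left(2 + 3\right) - 3\right)\right) \left(4 - 1062\right) = \left(-1 + 4 \left(5 - 3\right)\right) \left(-1058\right) = \left(-1 + 4 \cdot 2\right) \left(-1058\right) = \left(-1 + 8\right) \left(-1058\right) = 7 \left(-1058\right) = -7406$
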